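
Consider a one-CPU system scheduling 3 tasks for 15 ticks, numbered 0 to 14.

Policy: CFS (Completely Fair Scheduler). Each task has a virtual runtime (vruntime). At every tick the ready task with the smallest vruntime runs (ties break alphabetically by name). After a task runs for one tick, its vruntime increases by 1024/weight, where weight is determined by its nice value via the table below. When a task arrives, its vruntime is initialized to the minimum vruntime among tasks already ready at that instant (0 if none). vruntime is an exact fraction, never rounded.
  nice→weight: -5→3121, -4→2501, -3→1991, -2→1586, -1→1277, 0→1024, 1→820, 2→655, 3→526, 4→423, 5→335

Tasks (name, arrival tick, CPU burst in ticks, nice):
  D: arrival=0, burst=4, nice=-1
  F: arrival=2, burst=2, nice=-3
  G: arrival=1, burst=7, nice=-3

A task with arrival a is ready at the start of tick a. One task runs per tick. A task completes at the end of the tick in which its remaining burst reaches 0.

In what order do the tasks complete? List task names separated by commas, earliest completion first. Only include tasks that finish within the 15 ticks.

completion order = F, D, G

t=0: vr[D=0] → run D
t=1: vr[D=1024/1277 G=1024/1277] → run D
t=2: vr[D=2048/1277 F=1024/1277 G=1024/1277] → run F
t=3: vr[D=2048/1277 F=3346432/2542507 G=1024/1277] → run G
t=4: vr[D=2048/1277 F=3346432/2542507 G=3346432/2542507] → run F
t=5: vr[D=2048/1277 G=3346432/2542507] → run G
t=6: vr[D=2048/1277 G=4654080/2542507] → run D
t=7: vr[D=3072/1277 G=4654080/2542507] → run G
t=8: vr[D=3072/1277 G=5961728/2542507] → run G
t=9: vr[D=3072/1277 G=7269376/2542507] → run D
t=10: vr[G=7269376/2542507] → run G
t=11: vr[G=8577024/2542507] → run G
t=12: vr[G=9884672/2542507] → run G
t=13: (idle)
t=14: (idle)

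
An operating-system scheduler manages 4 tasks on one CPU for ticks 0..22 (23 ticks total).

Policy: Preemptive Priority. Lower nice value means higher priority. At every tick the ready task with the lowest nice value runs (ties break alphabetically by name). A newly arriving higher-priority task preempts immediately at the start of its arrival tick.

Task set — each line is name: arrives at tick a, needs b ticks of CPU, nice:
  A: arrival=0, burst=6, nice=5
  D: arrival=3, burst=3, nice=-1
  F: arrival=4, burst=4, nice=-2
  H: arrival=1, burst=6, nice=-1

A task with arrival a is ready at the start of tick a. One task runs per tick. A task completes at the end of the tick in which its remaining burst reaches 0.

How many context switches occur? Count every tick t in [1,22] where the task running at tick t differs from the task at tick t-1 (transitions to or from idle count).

t=0: ready={A} → run A
t=1: ready={A,H} → run H
t=2: ready={A,H} → run H
t=3: ready={A,D,H} → run D
t=4: ready={A,D,F,H} → run F
t=5: ready={A,D,F,H} → run F
t=6: ready={A,D,F,H} → run F
t=7: ready={A,D,F,H} → run F
t=8: ready={A,D,H} → run D
t=9: ready={A,D,H} → run D
t=10: ready={A,H} → run H
t=11: ready={A,H} → run H
t=12: ready={A,H} → run H
t=13: ready={A,H} → run H
t=14: ready={A} → run A
t=15: ready={A} → run A
t=16: ready={A} → run A
t=17: ready={A} → run A
t=18: ready={A} → run A
t=19: (idle)
t=20: (idle)
t=21: (idle)
t=22: (idle)

context switches = 7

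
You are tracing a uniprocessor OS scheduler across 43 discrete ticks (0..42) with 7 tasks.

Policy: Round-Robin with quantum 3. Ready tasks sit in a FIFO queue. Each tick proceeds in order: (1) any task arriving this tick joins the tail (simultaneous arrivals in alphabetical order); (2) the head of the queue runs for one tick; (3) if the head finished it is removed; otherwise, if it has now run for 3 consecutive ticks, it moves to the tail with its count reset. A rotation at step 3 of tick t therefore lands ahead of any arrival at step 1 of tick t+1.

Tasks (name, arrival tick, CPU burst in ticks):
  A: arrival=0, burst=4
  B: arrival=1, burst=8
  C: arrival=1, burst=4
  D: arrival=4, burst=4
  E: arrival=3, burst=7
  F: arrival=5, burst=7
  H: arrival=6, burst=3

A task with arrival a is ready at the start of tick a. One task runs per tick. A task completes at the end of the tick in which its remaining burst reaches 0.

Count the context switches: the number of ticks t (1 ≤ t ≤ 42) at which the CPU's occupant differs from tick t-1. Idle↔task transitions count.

context switches = 16

t=0: queue=[A] q_used=0 → run A
t=1: queue=[A,B,C] q_used=1 → run A
t=2: queue=[A,B,C] q_used=2 → run A
t=3: queue=[B,C,A,E] q_used=0 → run B
t=4: queue=[B,C,A,E,D] q_used=1 → run B
t=5: queue=[B,C,A,E,D,F] q_used=2 → run B
t=6: queue=[C,A,E,D,F,B,H] q_used=0 → run C
t=7: queue=[C,A,E,D,F,B,H] q_used=1 → run C
t=8: queue=[C,A,E,D,F,B,H] q_used=2 → run C
t=9: queue=[A,E,D,F,B,H,C] q_used=0 → run A
t=10: queue=[E,D,F,B,H,C] q_used=0 → run E
t=11: queue=[E,D,F,B,H,C] q_used=1 → run E
t=12: queue=[E,D,F,B,H,C] q_used=2 → run E
t=13: queue=[D,F,B,H,C,E] q_used=0 → run D
t=14: queue=[D,F,B,H,C,E] q_used=1 → run D
t=15: queue=[D,F,B,H,C,E] q_used=2 → run D
t=16: queue=[F,B,H,C,E,D] q_used=0 → run F
t=17: queue=[F,B,H,C,E,D] q_used=1 → run F
t=18: queue=[F,B,H,C,E,D] q_used=2 → run F
t=19: queue=[B,H,C,E,D,F] q_used=0 → run B
t=20: queue=[B,H,C,E,D,F] q_used=1 → run B
t=21: queue=[B,H,C,E,D,F] q_used=2 → run B
t=22: queue=[H,C,E,D,F,B] q_used=0 → run H
t=23: queue=[H,C,E,D,F,B] q_used=1 → run H
t=24: queue=[H,C,E,D,F,B] q_used=2 → run H
t=25: queue=[C,E,D,F,B] q_used=0 → run C
t=26: queue=[E,D,F,B] q_used=0 → run E
t=27: queue=[E,D,F,B] q_used=1 → run E
t=28: queue=[E,D,F,B] q_used=2 → run E
t=29: queue=[D,F,B,E] q_used=0 → run D
t=30: queue=[F,B,E] q_used=0 → run F
t=31: queue=[F,B,E] q_used=1 → run F
t=32: queue=[F,B,E] q_used=2 → run F
t=33: queue=[B,E,F] q_used=0 → run B
t=34: queue=[B,E,F] q_used=1 → run B
t=35: queue=[E,F] q_used=0 → run E
t=36: queue=[F] q_used=0 → run F
t=37: (idle)
t=38: (idle)
t=39: (idle)
t=40: (idle)
t=41: (idle)
t=42: (idle)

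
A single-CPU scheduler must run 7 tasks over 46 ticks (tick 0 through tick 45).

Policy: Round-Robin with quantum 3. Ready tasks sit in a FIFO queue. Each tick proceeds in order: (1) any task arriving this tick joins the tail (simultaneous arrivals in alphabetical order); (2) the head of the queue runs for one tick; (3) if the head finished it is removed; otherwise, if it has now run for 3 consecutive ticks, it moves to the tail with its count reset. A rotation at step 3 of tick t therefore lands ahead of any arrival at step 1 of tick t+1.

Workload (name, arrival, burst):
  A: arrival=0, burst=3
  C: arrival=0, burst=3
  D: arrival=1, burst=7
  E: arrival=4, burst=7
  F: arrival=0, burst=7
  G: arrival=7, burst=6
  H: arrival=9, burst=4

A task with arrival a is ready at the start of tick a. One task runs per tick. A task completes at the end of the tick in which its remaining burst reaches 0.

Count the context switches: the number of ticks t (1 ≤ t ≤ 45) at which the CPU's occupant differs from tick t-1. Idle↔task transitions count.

context switches = 15

t=0: queue=[A,C,F] q_used=0 → run A
t=1: queue=[A,C,F,D] q_used=1 → run A
t=2: queue=[A,C,F,D] q_used=2 → run A
t=3: queue=[C,F,D] q_used=0 → run C
t=4: queue=[C,F,D,E] q_used=1 → run C
t=5: queue=[C,F,D,E] q_used=2 → run C
t=6: queue=[F,D,E] q_used=0 → run F
t=7: queue=[F,D,E,G] q_used=1 → run F
t=8: queue=[F,D,E,G] q_used=2 → run F
t=9: queue=[D,E,G,F,H] q_used=0 → run D
t=10: queue=[D,E,G,F,H] q_used=1 → run D
t=11: queue=[D,E,G,F,H] q_used=2 → run D
t=12: queue=[E,G,F,H,D] q_used=0 → run E
t=13: queue=[E,G,F,H,D] q_used=1 → run E
t=14: queue=[E,G,F,H,D] q_used=2 → run E
t=15: queue=[G,F,H,D,E] q_used=0 → run G
t=16: queue=[G,F,H,D,E] q_used=1 → run G
t=17: queue=[G,F,H,D,E] q_used=2 → run G
t=18: queue=[F,H,D,E,G] q_used=0 → run F
t=19: queue=[F,H,D,E,G] q_used=1 → run F
t=20: queue=[F,H,D,E,G] q_used=2 → run F
t=21: queue=[H,D,E,G,F] q_used=0 → run H
t=22: queue=[H,D,E,G,F] q_used=1 → run H
t=23: queue=[H,D,E,G,F] q_used=2 → run H
t=24: queue=[D,E,G,F,H] q_used=0 → run D
t=25: queue=[D,E,G,F,H] q_used=1 → run D
t=26: queue=[D,E,G,F,H] q_used=2 → run D
t=27: queue=[E,G,F,H,D] q_used=0 → run E
t=28: queue=[E,G,F,H,D] q_used=1 → run E
t=29: queue=[E,G,F,H,D] q_used=2 → run E
t=30: queue=[G,F,H,D,E] q_used=0 → run G
t=31: queue=[G,F,H,D,E] q_used=1 → run G
t=32: queue=[G,F,H,D,E] q_used=2 → run G
t=33: queue=[F,H,D,E] q_used=0 → run F
t=34: queue=[H,D,E] q_used=0 → run H
t=35: queue=[D,E] q_used=0 → run D
t=36: queue=[E] q_used=0 → run E
t=37: (idle)
t=38: (idle)
t=39: (idle)
t=40: (idle)
t=41: (idle)
t=42: (idle)
t=43: (idle)
t=44: (idle)
t=45: (idle)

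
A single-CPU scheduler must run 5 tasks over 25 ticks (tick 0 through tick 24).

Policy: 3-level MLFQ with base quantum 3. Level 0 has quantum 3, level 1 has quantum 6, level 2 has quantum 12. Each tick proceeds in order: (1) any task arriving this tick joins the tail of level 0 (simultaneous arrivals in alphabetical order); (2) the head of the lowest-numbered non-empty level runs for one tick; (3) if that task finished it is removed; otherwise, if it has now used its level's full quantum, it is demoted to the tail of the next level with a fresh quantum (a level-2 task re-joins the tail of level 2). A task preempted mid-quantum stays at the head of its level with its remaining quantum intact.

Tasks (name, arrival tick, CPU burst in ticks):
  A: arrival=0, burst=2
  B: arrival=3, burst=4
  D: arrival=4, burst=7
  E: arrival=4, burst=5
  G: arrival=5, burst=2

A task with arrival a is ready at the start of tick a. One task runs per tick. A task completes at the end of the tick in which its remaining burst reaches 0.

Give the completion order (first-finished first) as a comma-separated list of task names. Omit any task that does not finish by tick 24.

t=0: L0/L1/L2 = A/-/- → run A
t=1: L0/L1/L2 = A/-/- → run A
t=2: (idle)
t=3: L0/L1/L2 = B/-/- → run B
t=4: L0/L1/L2 = BDE/-/- → run B
t=5: L0/L1/L2 = BDEG/-/- → run B
t=6: L0/L1/L2 = DEG/B/- → run D
t=7: L0/L1/L2 = DEG/B/- → run D
t=8: L0/L1/L2 = DEG/B/- → run D
t=9: L0/L1/L2 = EG/BD/- → run E
t=10: L0/L1/L2 = EG/BD/- → run E
t=11: L0/L1/L2 = EG/BD/- → run E
t=12: L0/L1/L2 = G/BDE/- → run G
t=13: L0/L1/L2 = G/BDE/- → run G
t=14: L0/L1/L2 = -/BDE/- → run B
t=15: L0/L1/L2 = -/DE/- → run D
t=16: L0/L1/L2 = -/DE/- → run D
t=17: L0/L1/L2 = -/DE/- → run D
t=18: L0/L1/L2 = -/DE/- → run D
t=19: L0/L1/L2 = -/E/- → run E
t=20: L0/L1/L2 = -/E/- → run E
t=21: (idle)
t=22: (idle)
t=23: (idle)
t=24: (idle)

completion order = A, G, B, D, E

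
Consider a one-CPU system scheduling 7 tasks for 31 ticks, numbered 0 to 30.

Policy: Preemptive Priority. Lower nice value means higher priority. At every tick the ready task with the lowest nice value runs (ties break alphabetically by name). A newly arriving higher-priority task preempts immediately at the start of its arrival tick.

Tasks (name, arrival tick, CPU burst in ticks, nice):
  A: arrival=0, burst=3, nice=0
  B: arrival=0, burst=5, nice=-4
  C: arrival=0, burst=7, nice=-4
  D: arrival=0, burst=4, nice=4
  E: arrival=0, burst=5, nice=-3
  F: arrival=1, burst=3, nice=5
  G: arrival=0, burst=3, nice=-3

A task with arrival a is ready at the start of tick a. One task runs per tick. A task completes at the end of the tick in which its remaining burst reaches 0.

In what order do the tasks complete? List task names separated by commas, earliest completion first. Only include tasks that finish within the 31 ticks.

completion order = B, C, E, G, A, D, F

t=0: ready={A,B,C,D,E,G} → run B
t=1: ready={A,B,C,D,E,F,G} → run B
t=2: ready={A,B,C,D,E,F,G} → run B
t=3: ready={A,B,C,D,E,F,G} → run B
t=4: ready={A,B,C,D,E,F,G} → run B
t=5: ready={A,C,D,E,F,G} → run C
t=6: ready={A,C,D,E,F,G} → run C
t=7: ready={A,C,D,E,F,G} → run C
t=8: ready={A,C,D,E,F,G} → run C
t=9: ready={A,C,D,E,F,G} → run C
t=10: ready={A,C,D,E,F,G} → run C
t=11: ready={A,C,D,E,F,G} → run C
t=12: ready={A,D,E,F,G} → run E
t=13: ready={A,D,E,F,G} → run E
t=14: ready={A,D,E,F,G} → run E
t=15: ready={A,D,E,F,G} → run E
t=16: ready={A,D,E,F,G} → run E
t=17: ready={A,D,F,G} → run G
t=18: ready={A,D,F,G} → run G
t=19: ready={A,D,F,G} → run G
t=20: ready={A,D,F} → run A
t=21: ready={A,D,F} → run A
t=22: ready={A,D,F} → run A
t=23: ready={D,F} → run D
t=24: ready={D,F} → run D
t=25: ready={D,F} → run D
t=26: ready={D,F} → run D
t=27: ready={F} → run F
t=28: ready={F} → run F
t=29: ready={F} → run F
t=30: (idle)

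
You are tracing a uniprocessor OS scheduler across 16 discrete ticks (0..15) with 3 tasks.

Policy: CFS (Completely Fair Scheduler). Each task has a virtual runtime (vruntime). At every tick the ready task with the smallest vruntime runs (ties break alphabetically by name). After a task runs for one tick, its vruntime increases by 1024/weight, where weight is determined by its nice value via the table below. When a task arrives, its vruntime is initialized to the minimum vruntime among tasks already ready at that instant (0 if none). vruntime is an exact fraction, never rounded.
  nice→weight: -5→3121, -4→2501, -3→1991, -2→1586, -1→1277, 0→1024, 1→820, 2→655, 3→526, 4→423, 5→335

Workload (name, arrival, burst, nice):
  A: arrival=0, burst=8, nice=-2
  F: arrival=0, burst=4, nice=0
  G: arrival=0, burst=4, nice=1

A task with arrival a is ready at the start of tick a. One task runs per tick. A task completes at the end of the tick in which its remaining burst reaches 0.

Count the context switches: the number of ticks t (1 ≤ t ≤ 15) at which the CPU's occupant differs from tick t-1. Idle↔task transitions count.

context switches = 13

t=0: vr[A=0 F=0 G=0] → run A
t=1: vr[A=512/793 F=0 G=0] → run F
t=2: vr[A=512/793 F=1 G=0] → run G
t=3: vr[A=512/793 F=1 G=256/205] → run A
t=4: vr[A=1024/793 F=1 G=256/205] → run F
t=5: vr[A=1024/793 F=2 G=256/205] → run G
t=6: vr[A=1024/793 F=2 G=512/205] → run A
t=7: vr[A=1536/793 F=2 G=512/205] → run A
t=8: vr[A=2048/793 F=2 G=512/205] → run F
t=9: vr[A=2048/793 F=3 G=512/205] → run G
t=10: vr[A=2048/793 F=3 G=768/205] → run A
t=11: vr[A=2560/793 F=3 G=768/205] → run F
t=12: vr[A=2560/793 G=768/205] → run A
t=13: vr[A=3072/793 G=768/205] → run G
t=14: vr[A=3072/793] → run A
t=15: vr[A=3584/793] → run A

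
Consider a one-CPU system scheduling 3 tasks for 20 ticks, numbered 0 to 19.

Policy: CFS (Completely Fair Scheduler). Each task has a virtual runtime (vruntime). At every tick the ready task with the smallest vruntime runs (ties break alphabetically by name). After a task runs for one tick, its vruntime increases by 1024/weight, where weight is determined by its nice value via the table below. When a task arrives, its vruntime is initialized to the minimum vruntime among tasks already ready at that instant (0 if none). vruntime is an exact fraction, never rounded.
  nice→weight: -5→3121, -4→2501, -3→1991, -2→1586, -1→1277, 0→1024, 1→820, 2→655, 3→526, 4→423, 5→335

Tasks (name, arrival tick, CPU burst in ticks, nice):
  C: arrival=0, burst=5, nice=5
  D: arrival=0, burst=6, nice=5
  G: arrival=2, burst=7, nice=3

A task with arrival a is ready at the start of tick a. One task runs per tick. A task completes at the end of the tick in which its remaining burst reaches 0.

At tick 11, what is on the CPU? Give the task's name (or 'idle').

t=0: vr[C=0 D=0] → run C
t=1: vr[C=1024/335 D=0] → run D
t=2: vr[C=1024/335 D=1024/335 G=1024/335] → run C
t=3: vr[C=2048/335 D=1024/335 G=1024/335] → run D
t=4: vr[C=2048/335 D=2048/335 G=1024/335] → run G
t=5: vr[C=2048/335 D=2048/335 G=440832/88105] → run G
t=6: vr[C=2048/335 D=2048/335 G=612352/88105] → run C
t=7: vr[C=3072/335 D=2048/335 G=612352/88105] → run D
t=8: vr[C=3072/335 D=3072/335 G=612352/88105] → run G
t=9: vr[C=3072/335 D=3072/335 G=783872/88105] → run G
t=10: vr[C=3072/335 D=3072/335 G=955392/88105] → run C
t=11: vr[C=4096/335 D=3072/335 G=955392/88105] → run D
t=12: vr[C=4096/335 D=4096/335 G=955392/88105] → run G
t=13: vr[C=4096/335 D=4096/335 G=1126912/88105] → run C
t=14: vr[D=4096/335 G=1126912/88105] → run D
t=15: vr[D=1024/67 G=1126912/88105] → run G
t=16: vr[D=1024/67 G=1298432/88105] → run G
t=17: vr[D=1024/67] → run D
t=18: (idle)
t=19: (idle)

running at tick 11 = D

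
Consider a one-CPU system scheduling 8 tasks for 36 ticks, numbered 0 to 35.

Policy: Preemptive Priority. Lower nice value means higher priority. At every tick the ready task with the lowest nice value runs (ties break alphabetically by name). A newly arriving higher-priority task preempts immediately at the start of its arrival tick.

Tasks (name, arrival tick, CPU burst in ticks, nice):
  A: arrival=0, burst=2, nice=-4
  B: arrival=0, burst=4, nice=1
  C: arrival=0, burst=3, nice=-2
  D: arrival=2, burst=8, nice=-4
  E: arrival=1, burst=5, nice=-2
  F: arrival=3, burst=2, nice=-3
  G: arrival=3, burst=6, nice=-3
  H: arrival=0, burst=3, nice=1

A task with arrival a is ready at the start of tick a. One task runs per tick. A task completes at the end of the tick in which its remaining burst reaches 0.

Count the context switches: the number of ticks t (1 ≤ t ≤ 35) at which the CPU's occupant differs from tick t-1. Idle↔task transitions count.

t=0: ready={A,B,C,H} → run A
t=1: ready={A,B,C,E,H} → run A
t=2: ready={B,C,D,E,H} → run D
t=3: ready={B,C,D,E,F,G,H} → run D
t=4: ready={B,C,D,E,F,G,H} → run D
t=5: ready={B,C,D,E,F,G,H} → run D
t=6: ready={B,C,D,E,F,G,H} → run D
t=7: ready={B,C,D,E,F,G,H} → run D
t=8: ready={B,C,D,E,F,G,H} → run D
t=9: ready={B,C,D,E,F,G,H} → run D
t=10: ready={B,C,E,F,G,H} → run F
t=11: ready={B,C,E,F,G,H} → run F
t=12: ready={B,C,E,G,H} → run G
t=13: ready={B,C,E,G,H} → run G
t=14: ready={B,C,E,G,H} → run G
t=15: ready={B,C,E,G,H} → run G
t=16: ready={B,C,E,G,H} → run G
t=17: ready={B,C,E,G,H} → run G
t=18: ready={B,C,E,H} → run C
t=19: ready={B,C,E,H} → run C
t=20: ready={B,C,E,H} → run C
t=21: ready={B,E,H} → run E
t=22: ready={B,E,H} → run E
t=23: ready={B,E,H} → run E
t=24: ready={B,E,H} → run E
t=25: ready={B,E,H} → run E
t=26: ready={B,H} → run B
t=27: ready={B,H} → run B
t=28: ready={B,H} → run B
t=29: ready={B,H} → run B
t=30: ready={H} → run H
t=31: ready={H} → run H
t=32: ready={H} → run H
t=33: (idle)
t=34: (idle)
t=35: (idle)

context switches = 8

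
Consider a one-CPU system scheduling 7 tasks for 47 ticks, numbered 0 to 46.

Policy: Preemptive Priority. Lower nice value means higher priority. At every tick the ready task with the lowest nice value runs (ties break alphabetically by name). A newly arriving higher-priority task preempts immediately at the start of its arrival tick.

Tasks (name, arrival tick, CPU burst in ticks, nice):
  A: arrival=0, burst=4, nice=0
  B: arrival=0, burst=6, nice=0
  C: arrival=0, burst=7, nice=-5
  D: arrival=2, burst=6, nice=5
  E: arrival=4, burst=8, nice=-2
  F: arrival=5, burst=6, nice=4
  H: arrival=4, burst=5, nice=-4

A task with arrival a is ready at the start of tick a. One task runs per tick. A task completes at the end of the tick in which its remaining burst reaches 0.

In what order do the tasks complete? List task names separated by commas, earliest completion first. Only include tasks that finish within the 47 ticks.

completion order = C, H, E, A, B, F, D

t=0: ready={A,B,C} → run C
t=1: ready={A,B,C} → run C
t=2: ready={A,B,C,D} → run C
t=3: ready={A,B,C,D} → run C
t=4: ready={A,B,C,D,E,H} → run C
t=5: ready={A,B,C,D,E,F,H} → run C
t=6: ready={A,B,C,D,E,F,H} → run C
t=7: ready={A,B,D,E,F,H} → run H
t=8: ready={A,B,D,E,F,H} → run H
t=9: ready={A,B,D,E,F,H} → run H
t=10: ready={A,B,D,E,F,H} → run H
t=11: ready={A,B,D,E,F,H} → run H
t=12: ready={A,B,D,E,F} → run E
t=13: ready={A,B,D,E,F} → run E
t=14: ready={A,B,D,E,F} → run E
t=15: ready={A,B,D,E,F} → run E
t=16: ready={A,B,D,E,F} → run E
t=17: ready={A,B,D,E,F} → run E
t=18: ready={A,B,D,E,F} → run E
t=19: ready={A,B,D,E,F} → run E
t=20: ready={A,B,D,F} → run A
t=21: ready={A,B,D,F} → run A
t=22: ready={A,B,D,F} → run A
t=23: ready={A,B,D,F} → run A
t=24: ready={B,D,F} → run B
t=25: ready={B,D,F} → run B
t=26: ready={B,D,F} → run B
t=27: ready={B,D,F} → run B
t=28: ready={B,D,F} → run B
t=29: ready={B,D,F} → run B
t=30: ready={D,F} → run F
t=31: ready={D,F} → run F
t=32: ready={D,F} → run F
t=33: ready={D,F} → run F
t=34: ready={D,F} → run F
t=35: ready={D,F} → run F
t=36: ready={D} → run D
t=37: ready={D} → run D
t=38: ready={D} → run D
t=39: ready={D} → run D
t=40: ready={D} → run D
t=41: ready={D} → run D
t=42: (idle)
t=43: (idle)
t=44: (idle)
t=45: (idle)
t=46: (idle)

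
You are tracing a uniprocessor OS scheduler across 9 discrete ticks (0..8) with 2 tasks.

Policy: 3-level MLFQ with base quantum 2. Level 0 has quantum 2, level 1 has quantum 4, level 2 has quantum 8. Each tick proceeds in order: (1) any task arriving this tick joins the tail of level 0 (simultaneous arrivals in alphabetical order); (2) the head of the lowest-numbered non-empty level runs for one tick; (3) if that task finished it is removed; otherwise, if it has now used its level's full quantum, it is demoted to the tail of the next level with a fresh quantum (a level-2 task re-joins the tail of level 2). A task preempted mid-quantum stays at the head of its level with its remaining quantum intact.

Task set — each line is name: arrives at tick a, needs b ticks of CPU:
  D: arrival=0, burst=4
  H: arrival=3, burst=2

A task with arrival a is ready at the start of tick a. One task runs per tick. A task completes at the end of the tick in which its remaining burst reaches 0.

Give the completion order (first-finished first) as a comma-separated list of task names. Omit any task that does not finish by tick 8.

completion order = H, D

t=0: L0/L1/L2 = D/-/- → run D
t=1: L0/L1/L2 = D/-/- → run D
t=2: L0/L1/L2 = -/D/- → run D
t=3: L0/L1/L2 = H/D/- → run H
t=4: L0/L1/L2 = H/D/- → run H
t=5: L0/L1/L2 = -/D/- → run D
t=6: (idle)
t=7: (idle)
t=8: (idle)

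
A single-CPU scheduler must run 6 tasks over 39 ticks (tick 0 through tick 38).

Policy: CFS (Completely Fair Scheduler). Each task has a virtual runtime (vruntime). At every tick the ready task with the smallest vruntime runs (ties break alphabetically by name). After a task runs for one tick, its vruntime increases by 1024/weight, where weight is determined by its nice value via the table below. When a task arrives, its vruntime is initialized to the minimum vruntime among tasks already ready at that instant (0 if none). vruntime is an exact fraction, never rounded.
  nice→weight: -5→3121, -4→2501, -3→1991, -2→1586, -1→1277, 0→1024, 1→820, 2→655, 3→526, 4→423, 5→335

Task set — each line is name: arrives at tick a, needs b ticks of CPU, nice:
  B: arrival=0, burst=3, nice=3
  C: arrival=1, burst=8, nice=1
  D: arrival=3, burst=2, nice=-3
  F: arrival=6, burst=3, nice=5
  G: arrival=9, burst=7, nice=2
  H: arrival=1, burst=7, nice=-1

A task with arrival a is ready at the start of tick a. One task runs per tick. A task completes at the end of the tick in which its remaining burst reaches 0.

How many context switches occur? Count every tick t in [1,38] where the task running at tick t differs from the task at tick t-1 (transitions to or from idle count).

t=0: vr[B=0] → run B
t=1: vr[B=512/263 C=512/263 H=512/263] → run B
t=2: vr[B=1024/263 C=512/263 H=512/263] → run C
t=3: vr[B=1024/263 C=172288/53915 D=512/263 H=512/263] → run D
t=4: vr[B=1024/263 C=172288/53915 D=1288704/523633 H=512/263] → run H
t=5: vr[B=1024/263 C=172288/53915 D=1288704/523633 H=923136/335851] → run D
t=6: vr[B=1024/263 C=172288/53915 F=923136/335851 H=923136/335851] → run F
t=7: vr[B=1024/263 C=172288/53915 F=653161984/112510085 H=923136/335851] → run H
t=8: vr[B=1024/263 C=172288/53915 F=653161984/112510085 H=1192448/335851] → run C
t=9: vr[B=1024/263 C=239616/53915 F=653161984/112510085 G=1192448/335851 H=1192448/335851] → run G
t=10: vr[B=1024/263 C=239616/53915 F=653161984/112510085 G=1124964864/219982405 H=1192448/335851] → run H
t=11: vr[B=1024/263 C=239616/53915 F=653161984/112510085 G=1124964864/219982405 H=1461760/335851] → run B
t=12: vr[C=239616/53915 F=653161984/112510085 G=1124964864/219982405 H=1461760/335851] → run H
t=13: vr[C=239616/53915 F=653161984/112510085 G=1124964864/219982405 H=1731072/335851] → run C
t=14: vr[C=306944/53915 F=653161984/112510085 G=1124964864/219982405 H=1731072/335851] → run G
t=15: vr[C=306944/53915 F=653161984/112510085 G=1468876288/219982405 H=1731072/335851] → run H
t=16: vr[C=306944/53915 F=653161984/112510085 G=1468876288/219982405 H=2000384/335851] → run C
t=17: vr[C=374272/53915 F=653161984/112510085 G=1468876288/219982405 H=2000384/335851] → run F
t=18: vr[C=374272/53915 F=997073408/112510085 G=1468876288/219982405 H=2000384/335851] → run H
t=19: vr[C=374272/53915 F=997073408/112510085 G=1468876288/219982405 H=2269696/335851] → run G
t=20: vr[C=374272/53915 F=997073408/112510085 G=1812787712/219982405 H=2269696/335851] → run H
t=21: vr[C=374272/53915 F=997073408/112510085 G=1812787712/219982405] → run C
t=22: vr[C=88320/10783 F=997073408/112510085 G=1812787712/219982405] → run C
t=23: vr[C=508928/53915 F=997073408/112510085 G=1812787712/219982405] → run G
t=24: vr[C=508928/53915 F=997073408/112510085 G=2156699136/219982405] → run F
t=25: vr[C=508928/53915 G=2156699136/219982405] → run C
t=26: vr[C=576256/53915 G=2156699136/219982405] → run G
t=27: vr[C=576256/53915 G=500122112/43996481] → run C
t=28: vr[G=500122112/43996481] → run G
t=29: vr[G=2844521984/219982405] → run G
t=30: (idle)
t=31: (idle)
t=32: (idle)
t=33: (idle)
t=34: (idle)
t=35: (idle)
t=36: (idle)
t=37: (idle)
t=38: (idle)

context switches = 27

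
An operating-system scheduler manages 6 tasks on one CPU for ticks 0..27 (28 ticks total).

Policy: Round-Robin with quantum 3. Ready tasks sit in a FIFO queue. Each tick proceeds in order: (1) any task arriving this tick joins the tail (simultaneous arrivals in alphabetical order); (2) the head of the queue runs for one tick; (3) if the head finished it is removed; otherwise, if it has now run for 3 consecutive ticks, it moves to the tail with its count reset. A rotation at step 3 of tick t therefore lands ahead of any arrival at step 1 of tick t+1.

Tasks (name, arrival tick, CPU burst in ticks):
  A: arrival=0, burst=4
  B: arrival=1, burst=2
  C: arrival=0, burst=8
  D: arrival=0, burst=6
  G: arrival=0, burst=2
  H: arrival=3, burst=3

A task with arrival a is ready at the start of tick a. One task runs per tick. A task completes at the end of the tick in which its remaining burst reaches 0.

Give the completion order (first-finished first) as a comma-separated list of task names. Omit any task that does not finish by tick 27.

completion order = G, B, A, H, D, C

t=0: queue=[A,C,D,G] q_used=0 → run A
t=1: queue=[A,C,D,G,B] q_used=1 → run A
t=2: queue=[A,C,D,G,B] q_used=2 → run A
t=3: queue=[C,D,G,B,A,H] q_used=0 → run C
t=4: queue=[C,D,G,B,A,H] q_used=1 → run C
t=5: queue=[C,D,G,B,A,H] q_used=2 → run C
t=6: queue=[D,G,B,A,H,C] q_used=0 → run D
t=7: queue=[D,G,B,A,H,C] q_used=1 → run D
t=8: queue=[D,G,B,A,H,C] q_used=2 → run D
t=9: queue=[G,B,A,H,C,D] q_used=0 → run G
t=10: queue=[G,B,A,H,C,D] q_used=1 → run G
t=11: queue=[B,A,H,C,D] q_used=0 → run B
t=12: queue=[B,A,H,C,D] q_used=1 → run B
t=13: queue=[A,H,C,D] q_used=0 → run A
t=14: queue=[H,C,D] q_used=0 → run H
t=15: queue=[H,C,D] q_used=1 → run H
t=16: queue=[H,C,D] q_used=2 → run H
t=17: queue=[C,D] q_used=0 → run C
t=18: queue=[C,D] q_used=1 → run C
t=19: queue=[C,D] q_used=2 → run C
t=20: queue=[D,C] q_used=0 → run D
t=21: queue=[D,C] q_used=1 → run D
t=22: queue=[D,C] q_used=2 → run D
t=23: queue=[C] q_used=0 → run C
t=24: queue=[C] q_used=1 → run C
t=25: (idle)
t=26: (idle)
t=27: (idle)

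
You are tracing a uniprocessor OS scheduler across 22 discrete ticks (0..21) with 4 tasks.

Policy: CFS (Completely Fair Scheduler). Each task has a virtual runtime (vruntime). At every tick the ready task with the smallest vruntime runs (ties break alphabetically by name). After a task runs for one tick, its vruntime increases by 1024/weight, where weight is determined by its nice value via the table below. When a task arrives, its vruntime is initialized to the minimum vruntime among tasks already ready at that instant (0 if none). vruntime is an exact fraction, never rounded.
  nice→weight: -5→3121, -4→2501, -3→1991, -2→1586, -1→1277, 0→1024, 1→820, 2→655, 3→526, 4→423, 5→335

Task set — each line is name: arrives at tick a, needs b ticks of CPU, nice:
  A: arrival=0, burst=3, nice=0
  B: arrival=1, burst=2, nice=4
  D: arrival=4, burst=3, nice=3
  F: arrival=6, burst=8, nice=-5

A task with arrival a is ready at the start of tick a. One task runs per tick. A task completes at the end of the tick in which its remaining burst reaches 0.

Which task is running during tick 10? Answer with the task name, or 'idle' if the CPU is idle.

running at tick 10 = F

t=0: vr[A=0] → run A
t=1: vr[A=1 B=1] → run A
t=2: vr[A=2 B=1] → run B
t=3: vr[A=2 B=1447/423] → run A
t=4: vr[B=1447/423 D=1447/423] → run B
t=5: vr[D=1447/423] → run D
t=6: vr[D=597137/111249 F=597137/111249] → run D
t=7: vr[D=813713/111249 F=597137/111249] → run F
t=8: vr[D=813713/111249 F=1977583553/347208129] → run F
t=9: vr[D=813713/111249 F=2091502529/347208129] → run F
t=10: vr[D=813713/111249 F=2205421505/347208129] → run F
t=11: vr[D=813713/111249 F=2319340481/347208129] → run F
t=12: vr[D=813713/111249 F=2433259457/347208129] → run F
t=13: vr[D=813713/111249 F=2547178433/347208129] → run D
t=14: vr[F=2547178433/347208129] → run F
t=15: vr[F=2661097409/347208129] → run F
t=16: (idle)
t=17: (idle)
t=18: (idle)
t=19: (idle)
t=20: (idle)
t=21: (idle)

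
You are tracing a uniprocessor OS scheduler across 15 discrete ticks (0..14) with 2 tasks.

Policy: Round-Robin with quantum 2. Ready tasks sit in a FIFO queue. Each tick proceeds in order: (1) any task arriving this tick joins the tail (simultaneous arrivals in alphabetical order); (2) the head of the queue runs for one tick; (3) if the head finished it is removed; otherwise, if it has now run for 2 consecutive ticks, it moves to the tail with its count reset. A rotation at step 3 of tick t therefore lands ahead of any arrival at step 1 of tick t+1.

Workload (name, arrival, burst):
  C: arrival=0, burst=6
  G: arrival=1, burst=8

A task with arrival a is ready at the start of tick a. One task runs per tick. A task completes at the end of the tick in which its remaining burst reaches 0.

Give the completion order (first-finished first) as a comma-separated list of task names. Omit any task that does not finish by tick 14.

t=0: queue=[C] q_used=0 → run C
t=1: queue=[C,G] q_used=1 → run C
t=2: queue=[G,C] q_used=0 → run G
t=3: queue=[G,C] q_used=1 → run G
t=4: queue=[C,G] q_used=0 → run C
t=5: queue=[C,G] q_used=1 → run C
t=6: queue=[G,C] q_used=0 → run G
t=7: queue=[G,C] q_used=1 → run G
t=8: queue=[C,G] q_used=0 → run C
t=9: queue=[C,G] q_used=1 → run C
t=10: queue=[G] q_used=0 → run G
t=11: queue=[G] q_used=1 → run G
t=12: queue=[G] q_used=0 → run G
t=13: queue=[G] q_used=1 → run G
t=14: (idle)

completion order = C, G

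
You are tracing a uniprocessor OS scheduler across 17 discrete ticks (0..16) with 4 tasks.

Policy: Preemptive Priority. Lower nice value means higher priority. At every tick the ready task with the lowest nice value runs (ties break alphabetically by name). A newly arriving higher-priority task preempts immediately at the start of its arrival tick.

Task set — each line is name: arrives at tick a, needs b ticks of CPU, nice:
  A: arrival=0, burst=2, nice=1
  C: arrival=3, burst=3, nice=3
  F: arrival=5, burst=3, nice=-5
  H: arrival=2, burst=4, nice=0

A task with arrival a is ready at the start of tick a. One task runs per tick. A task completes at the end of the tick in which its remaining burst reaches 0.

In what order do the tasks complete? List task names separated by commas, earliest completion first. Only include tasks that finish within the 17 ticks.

completion order = A, F, H, C

t=0: ready={A} → run A
t=1: ready={A} → run A
t=2: ready={H} → run H
t=3: ready={C,H} → run H
t=4: ready={C,H} → run H
t=5: ready={C,F,H} → run F
t=6: ready={C,F,H} → run F
t=7: ready={C,F,H} → run F
t=8: ready={C,H} → run H
t=9: ready={C} → run C
t=10: ready={C} → run C
t=11: ready={C} → run C
t=12: (idle)
t=13: (idle)
t=14: (idle)
t=15: (idle)
t=16: (idle)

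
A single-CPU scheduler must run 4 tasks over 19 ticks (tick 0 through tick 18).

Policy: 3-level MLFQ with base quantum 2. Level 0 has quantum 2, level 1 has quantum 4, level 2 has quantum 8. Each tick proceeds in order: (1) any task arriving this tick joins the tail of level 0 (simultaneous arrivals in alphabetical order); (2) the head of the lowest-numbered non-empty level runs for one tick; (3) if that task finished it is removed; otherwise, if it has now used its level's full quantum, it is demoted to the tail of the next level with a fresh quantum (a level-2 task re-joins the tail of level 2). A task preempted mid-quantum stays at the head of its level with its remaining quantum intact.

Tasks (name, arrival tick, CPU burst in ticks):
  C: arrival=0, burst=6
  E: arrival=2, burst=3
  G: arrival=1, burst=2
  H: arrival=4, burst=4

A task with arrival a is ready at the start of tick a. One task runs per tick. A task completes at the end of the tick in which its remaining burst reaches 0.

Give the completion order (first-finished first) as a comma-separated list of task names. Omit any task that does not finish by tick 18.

t=0: L0/L1/L2 = C/-/- → run C
t=1: L0/L1/L2 = CG/-/- → run C
t=2: L0/L1/L2 = GE/C/- → run G
t=3: L0/L1/L2 = GE/C/- → run G
t=4: L0/L1/L2 = EH/C/- → run E
t=5: L0/L1/L2 = EH/C/- → run E
t=6: L0/L1/L2 = H/CE/- → run H
t=7: L0/L1/L2 = H/CE/- → run H
t=8: L0/L1/L2 = -/CEH/- → run C
t=9: L0/L1/L2 = -/CEH/- → run C
t=10: L0/L1/L2 = -/CEH/- → run C
t=11: L0/L1/L2 = -/CEH/- → run C
t=12: L0/L1/L2 = -/EH/- → run E
t=13: L0/L1/L2 = -/H/- → run H
t=14: L0/L1/L2 = -/H/- → run H
t=15: (idle)
t=16: (idle)
t=17: (idle)
t=18: (idle)

completion order = G, C, E, H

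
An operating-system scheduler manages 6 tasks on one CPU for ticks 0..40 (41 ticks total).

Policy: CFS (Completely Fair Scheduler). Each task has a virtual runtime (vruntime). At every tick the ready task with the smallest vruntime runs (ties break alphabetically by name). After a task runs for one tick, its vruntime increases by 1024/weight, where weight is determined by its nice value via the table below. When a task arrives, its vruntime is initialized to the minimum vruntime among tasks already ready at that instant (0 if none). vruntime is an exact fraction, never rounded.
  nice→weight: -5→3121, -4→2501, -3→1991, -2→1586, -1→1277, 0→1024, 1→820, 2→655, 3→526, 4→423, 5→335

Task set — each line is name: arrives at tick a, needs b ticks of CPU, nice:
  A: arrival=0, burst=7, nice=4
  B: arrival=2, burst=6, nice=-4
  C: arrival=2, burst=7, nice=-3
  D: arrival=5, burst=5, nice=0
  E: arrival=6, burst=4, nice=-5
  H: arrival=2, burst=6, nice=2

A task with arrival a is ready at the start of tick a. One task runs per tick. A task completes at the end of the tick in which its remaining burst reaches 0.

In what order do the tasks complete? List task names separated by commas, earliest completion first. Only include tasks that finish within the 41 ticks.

completion order = E, B, C, D, H, A

t=0: vr[A=0] → run A
t=1: vr[A=1024/423] → run A
t=2: vr[A=2048/423 B=2048/423 C=2048/423 H=2048/423] → run A
t=3: vr[A=1024/141 B=2048/423 C=2048/423 H=2048/423] → run B
t=4: vr[A=1024/141 B=5555200/1057923 C=2048/423 H=2048/423] → run C
t=5: vr[A=1024/141 B=5555200/1057923 C=4510720/842193 D=2048/423 H=2048/423] → run D
t=6: vr[A=1024/141 B=5555200/1057923 C=4510720/842193 D=2471/423 E=2048/423 H=2048/423] → run E
t=7: vr[A=1024/141 B=5555200/1057923 C=4510720/842193 D=2471/423 E=6824960/1320183 H=2048/423] → run H
t=8: vr[A=1024/141 B=5555200/1057923 C=4510720/842193 D=2471/423 E=6824960/1320183 H=1774592/277065] → run E
t=9: vr[A=1024/141 B=5555200/1057923 C=4510720/842193 D=2471/423 E=7258112/1320183 H=1774592/277065] → run B
t=10: vr[A=1024/141 B=5988352/1057923 C=4510720/842193 D=2471/423 E=7258112/1320183 H=1774592/277065] → run C
t=11: vr[A=1024/141 B=5988352/1057923 C=4943872/842193 D=2471/423 E=7258112/1320183 H=1774592/277065] → run E
t=12: vr[A=1024/141 B=5988352/1057923 C=4943872/842193 D=2471/423 E=7691264/1320183 H=1774592/277065] → run B
t=13: vr[A=1024/141 B=6421504/1057923 C=4943872/842193 D=2471/423 E=7691264/1320183 H=1774592/277065] → run E
t=14: vr[A=1024/141 B=6421504/1057923 C=4943872/842193 D=2471/423 H=1774592/277065] → run D
t=15: vr[A=1024/141 B=6421504/1057923 C=4943872/842193 D=2894/423 H=1774592/277065] → run C
t=16: vr[A=1024/141 B=6421504/1057923 C=5377024/842193 D=2894/423 H=1774592/277065] → run B
t=17: vr[A=1024/141 B=6854656/1057923 C=5377024/842193 D=2894/423 H=1774592/277065] → run C
t=18: vr[A=1024/141 B=6854656/1057923 C=5810176/842193 D=2894/423 H=1774592/277065] → run H
t=19: vr[A=1024/141 B=6854656/1057923 C=5810176/842193 D=2894/423 H=2207744/277065] → run B
t=20: vr[A=1024/141 B=7287808/1057923 C=5810176/842193 D=2894/423 H=2207744/277065] → run D
t=21: vr[A=1024/141 B=7287808/1057923 C=5810176/842193 D=3317/423 H=2207744/277065] → run B
t=22: vr[A=1024/141 C=5810176/842193 D=3317/423 H=2207744/277065] → run C
t=23: vr[A=1024/141 C=6243328/842193 D=3317/423 H=2207744/277065] → run A
t=24: vr[A=4096/423 C=6243328/842193 D=3317/423 H=2207744/277065] → run C
t=25: vr[A=4096/423 C=6676480/842193 D=3317/423 H=2207744/277065] → run D
t=26: vr[A=4096/423 C=6676480/842193 D=3740/423 H=2207744/277065] → run C
t=27: vr[A=4096/423 D=3740/423 H=2207744/277065] → run H
t=28: vr[A=4096/423 D=3740/423 H=2640896/277065] → run D
t=29: vr[A=4096/423 H=2640896/277065] → run H
t=30: vr[A=4096/423 H=3074048/277065] → run A
t=31: vr[A=5120/423 H=3074048/277065] → run H
t=32: vr[A=5120/423 H=701440/55413] → run A
t=33: vr[A=2048/141 H=701440/55413] → run H
t=34: vr[A=2048/141] → run A
t=35: (idle)
t=36: (idle)
t=37: (idle)
t=38: (idle)
t=39: (idle)
t=40: (idle)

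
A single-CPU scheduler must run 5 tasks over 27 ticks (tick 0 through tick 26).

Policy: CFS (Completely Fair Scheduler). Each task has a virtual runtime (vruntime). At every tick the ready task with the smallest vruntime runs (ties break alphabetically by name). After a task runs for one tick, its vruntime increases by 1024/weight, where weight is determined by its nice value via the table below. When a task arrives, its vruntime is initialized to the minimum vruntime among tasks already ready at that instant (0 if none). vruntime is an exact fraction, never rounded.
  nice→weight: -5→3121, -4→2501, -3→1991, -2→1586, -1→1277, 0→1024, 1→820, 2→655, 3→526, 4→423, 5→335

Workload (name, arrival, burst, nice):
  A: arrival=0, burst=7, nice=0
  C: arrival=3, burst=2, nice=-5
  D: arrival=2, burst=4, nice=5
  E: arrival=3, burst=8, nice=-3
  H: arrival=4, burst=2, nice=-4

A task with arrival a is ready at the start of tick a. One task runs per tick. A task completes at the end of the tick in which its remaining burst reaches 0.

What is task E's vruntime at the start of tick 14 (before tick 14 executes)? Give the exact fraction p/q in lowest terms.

vruntime(E, start of tick 14) = 8078/1991

t=0: vr[A=0] → run A
t=1: vr[A=1] → run A
t=2: vr[A=2 D=2] → run A
t=3: vr[A=3 C=2 D=2 E=2] → run C
t=4: vr[A=3 C=7266/3121 D=2 E=2 H=2] → run D
t=5: vr[A=3 C=7266/3121 D=1694/335 E=2 H=2] → run E
t=6: vr[A=3 C=7266/3121 D=1694/335 E=5006/1991 H=2] → run H
t=7: vr[A=3 C=7266/3121 D=1694/335 E=5006/1991 H=6026/2501] → run C
t=8: vr[A=3 D=1694/335 E=5006/1991 H=6026/2501] → run H
t=9: vr[A=3 D=1694/335 E=5006/1991] → run E
t=10: vr[A=3 D=1694/335 E=6030/1991] → run A
t=11: vr[A=4 D=1694/335 E=6030/1991] → run E
t=12: vr[A=4 D=1694/335 E=7054/1991] → run E
t=13: vr[A=4 D=1694/335 E=8078/1991] → run A
t=14: vr[A=5 D=1694/335 E=8078/1991] → run E
t=15: vr[A=5 D=1694/335 E=9102/1991] → run E
t=16: vr[A=5 D=1694/335 E=10126/1991] → run A
t=17: vr[A=6 D=1694/335 E=10126/1991] → run D
t=18: vr[A=6 D=2718/335 E=10126/1991] → run E
t=19: vr[A=6 D=2718/335 E=11150/1991] → run E
t=20: vr[A=6 D=2718/335] → run A
t=21: vr[D=2718/335] → run D
t=22: vr[D=3742/335] → run D
t=23: (idle)
t=24: (idle)
t=25: (idle)
t=26: (idle)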